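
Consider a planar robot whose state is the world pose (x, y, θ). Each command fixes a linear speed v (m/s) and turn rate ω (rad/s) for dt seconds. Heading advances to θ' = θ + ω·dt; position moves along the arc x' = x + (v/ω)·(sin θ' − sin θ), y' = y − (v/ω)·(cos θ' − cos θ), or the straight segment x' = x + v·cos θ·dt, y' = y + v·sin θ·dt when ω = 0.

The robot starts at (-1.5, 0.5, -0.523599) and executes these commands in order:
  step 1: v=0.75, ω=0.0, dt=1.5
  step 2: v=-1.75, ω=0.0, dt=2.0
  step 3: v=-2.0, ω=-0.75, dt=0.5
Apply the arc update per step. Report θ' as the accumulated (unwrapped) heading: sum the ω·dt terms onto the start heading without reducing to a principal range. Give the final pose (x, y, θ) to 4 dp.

step 1: θ'=-0.5236 (straight) → pose (-0.5257, -0.0625, -0.5236)
step 2: θ'=-0.5236 (straight) → pose (-3.5568, 1.6875, -0.5236)
step 3: θ'=-0.8986 (R=2.6667) → pose (-4.3100, 2.3363, -0.8986)

(-4.3100, 2.3363, -0.8986)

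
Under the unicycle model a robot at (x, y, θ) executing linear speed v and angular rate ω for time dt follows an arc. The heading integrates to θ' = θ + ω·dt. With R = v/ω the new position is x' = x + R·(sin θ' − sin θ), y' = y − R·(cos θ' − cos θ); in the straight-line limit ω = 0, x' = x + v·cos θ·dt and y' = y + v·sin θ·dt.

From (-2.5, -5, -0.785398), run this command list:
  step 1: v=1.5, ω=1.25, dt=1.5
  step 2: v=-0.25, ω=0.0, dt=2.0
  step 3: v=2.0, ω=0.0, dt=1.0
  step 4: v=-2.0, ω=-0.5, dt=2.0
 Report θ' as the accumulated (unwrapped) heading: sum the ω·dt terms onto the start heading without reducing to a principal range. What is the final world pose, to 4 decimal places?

step 1: θ'=1.0896 (R=1.2000) → pose (-0.5877, -4.7069, 1.0896)
step 2: θ'=1.0896 (straight) → pose (-0.8192, -5.1501, 1.0896)
step 3: θ'=1.0896 (straight) → pose (0.1065, -3.3772, 1.0896)
step 4: θ'=0.0896 (R=4.0000) → pose (-3.0813, -5.5098, 0.0896)

(-3.0813, -5.5098, 0.0896)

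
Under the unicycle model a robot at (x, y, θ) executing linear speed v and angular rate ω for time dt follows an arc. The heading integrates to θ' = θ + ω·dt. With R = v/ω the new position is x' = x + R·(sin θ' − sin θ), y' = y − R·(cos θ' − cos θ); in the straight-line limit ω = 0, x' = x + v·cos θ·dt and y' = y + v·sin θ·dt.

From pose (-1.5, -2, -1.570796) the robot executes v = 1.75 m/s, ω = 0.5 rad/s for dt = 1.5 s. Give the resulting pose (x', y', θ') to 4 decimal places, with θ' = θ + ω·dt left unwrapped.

θ' = -1.5708 + 0.5·1.5 = -0.8208
R = v/ω = 1.75/0.5 = 3.5000
x' = -1.5 + 3.5000·(sin -0.8208 − sin -1.5708) = -0.5609
y' = -2 − 3.5000·(cos -0.8208 − cos -1.5708) = -4.3857

(-0.5609, -4.3857, -0.8208)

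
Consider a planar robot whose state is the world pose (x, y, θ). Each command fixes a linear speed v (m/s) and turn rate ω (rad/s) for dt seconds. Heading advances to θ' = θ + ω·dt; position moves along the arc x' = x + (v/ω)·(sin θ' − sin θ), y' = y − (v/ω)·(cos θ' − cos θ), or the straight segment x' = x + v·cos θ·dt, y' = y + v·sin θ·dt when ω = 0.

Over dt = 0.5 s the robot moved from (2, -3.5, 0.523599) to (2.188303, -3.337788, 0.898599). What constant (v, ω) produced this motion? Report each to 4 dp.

Δθ = 0.898599 − 0.523599 = 0.375000
ω = Δθ/dt = 0.375000/0.5 = 0.7500
R = Δx/(sin θ' − sin θ) = 0.6667
v = R·ω = 0.6667·0.7500 = 0.5000

v = 0.5000, ω = 0.7500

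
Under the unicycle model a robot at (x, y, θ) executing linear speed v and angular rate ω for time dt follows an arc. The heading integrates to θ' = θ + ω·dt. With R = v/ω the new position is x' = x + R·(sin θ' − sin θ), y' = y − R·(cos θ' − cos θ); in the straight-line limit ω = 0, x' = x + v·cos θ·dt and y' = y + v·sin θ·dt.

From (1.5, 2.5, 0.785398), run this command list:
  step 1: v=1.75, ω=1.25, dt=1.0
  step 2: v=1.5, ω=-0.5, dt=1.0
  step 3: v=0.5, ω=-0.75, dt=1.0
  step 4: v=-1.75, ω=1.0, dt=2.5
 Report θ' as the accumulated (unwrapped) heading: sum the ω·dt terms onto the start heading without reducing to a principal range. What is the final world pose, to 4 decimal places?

(3.1286, 3.0461, 3.2854)

step 1: θ'=2.0354 (R=1.4000) → pose (1.7617, 4.1172, 2.0354)
step 2: θ'=1.5354 (R=-3.0000) → pose (1.4455, 5.5676, 1.5354)
step 3: θ'=0.7854 (R=-0.6667) → pose (1.6404, 6.0154, 0.7854)
step 4: θ'=3.2854 (R=-1.7500) → pose (3.1286, 3.0461, 3.2854)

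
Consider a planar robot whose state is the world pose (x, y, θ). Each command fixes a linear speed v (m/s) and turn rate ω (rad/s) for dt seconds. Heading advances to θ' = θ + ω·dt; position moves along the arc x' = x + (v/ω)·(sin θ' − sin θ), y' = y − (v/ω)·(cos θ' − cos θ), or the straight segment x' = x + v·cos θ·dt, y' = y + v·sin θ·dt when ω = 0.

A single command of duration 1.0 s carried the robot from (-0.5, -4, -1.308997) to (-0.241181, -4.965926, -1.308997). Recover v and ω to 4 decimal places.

v = 1.0000, ω = 0.0000

Δθ = -1.308997 − -1.308997 = 0.000000
ω = Δθ/dt = 0.000000/1.0 = 0.0000
ω = 0 → v = (Δx·cos θ + Δy·sin θ)/dt = 1.0000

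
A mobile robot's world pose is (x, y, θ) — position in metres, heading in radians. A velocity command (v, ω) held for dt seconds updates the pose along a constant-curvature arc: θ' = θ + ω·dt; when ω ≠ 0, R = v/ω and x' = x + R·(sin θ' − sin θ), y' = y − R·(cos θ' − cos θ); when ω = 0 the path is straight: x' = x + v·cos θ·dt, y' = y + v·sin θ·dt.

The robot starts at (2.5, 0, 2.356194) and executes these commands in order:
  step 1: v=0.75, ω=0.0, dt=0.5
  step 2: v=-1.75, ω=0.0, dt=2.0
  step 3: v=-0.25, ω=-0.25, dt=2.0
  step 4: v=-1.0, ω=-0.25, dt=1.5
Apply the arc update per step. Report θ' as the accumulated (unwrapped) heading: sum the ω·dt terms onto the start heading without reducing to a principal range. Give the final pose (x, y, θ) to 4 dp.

step 1: θ'=2.3562 (straight) → pose (2.2348, 0.2652, 2.3562)
step 2: θ'=2.3562 (straight) → pose (4.7097, -2.2097, 2.3562)
step 3: θ'=1.8562 (R=1.0000) → pose (4.9622, -2.6353, 1.8562)
step 4: θ'=1.4812 (R=4.0000) → pose (5.1079, -4.1194, 1.4812)

(5.1079, -4.1194, 1.4812)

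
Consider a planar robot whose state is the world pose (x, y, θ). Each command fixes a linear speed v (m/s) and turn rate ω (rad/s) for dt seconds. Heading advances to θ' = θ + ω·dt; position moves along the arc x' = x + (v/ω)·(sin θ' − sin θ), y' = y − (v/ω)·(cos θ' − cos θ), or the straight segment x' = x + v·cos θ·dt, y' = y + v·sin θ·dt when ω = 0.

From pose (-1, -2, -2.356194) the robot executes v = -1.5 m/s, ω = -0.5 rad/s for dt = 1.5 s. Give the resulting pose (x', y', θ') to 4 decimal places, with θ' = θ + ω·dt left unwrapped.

θ' = -2.3562 + -0.5·1.5 = -3.1062
R = v/ω = -1.5/-0.5 = 3.0000
x' = -1 + 3.0000·(sin -3.1062 − sin -2.3562) = 1.0151
y' = -2 − 3.0000·(cos -3.1062 − cos -2.3562) = -1.1232

(1.0151, -1.1232, -3.1062)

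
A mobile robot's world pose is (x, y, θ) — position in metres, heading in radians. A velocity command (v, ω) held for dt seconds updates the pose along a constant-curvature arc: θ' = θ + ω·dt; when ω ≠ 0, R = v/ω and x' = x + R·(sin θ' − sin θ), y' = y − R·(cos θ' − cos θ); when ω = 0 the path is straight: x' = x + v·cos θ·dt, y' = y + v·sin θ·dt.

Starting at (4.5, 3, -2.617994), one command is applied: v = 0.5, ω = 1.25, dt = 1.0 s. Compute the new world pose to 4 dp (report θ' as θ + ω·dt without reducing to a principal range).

θ' = -2.6180 + 1.25·1.0 = -1.3680
R = v/ω = 0.5/1.25 = 0.4000
x' = 4.5 + 0.4000·(sin -1.3680 − sin -2.6180) = 4.3082
y' = 3 − 0.4000·(cos -1.3680 − cos -2.6180) = 2.5730

(4.3082, 2.5730, -1.3680)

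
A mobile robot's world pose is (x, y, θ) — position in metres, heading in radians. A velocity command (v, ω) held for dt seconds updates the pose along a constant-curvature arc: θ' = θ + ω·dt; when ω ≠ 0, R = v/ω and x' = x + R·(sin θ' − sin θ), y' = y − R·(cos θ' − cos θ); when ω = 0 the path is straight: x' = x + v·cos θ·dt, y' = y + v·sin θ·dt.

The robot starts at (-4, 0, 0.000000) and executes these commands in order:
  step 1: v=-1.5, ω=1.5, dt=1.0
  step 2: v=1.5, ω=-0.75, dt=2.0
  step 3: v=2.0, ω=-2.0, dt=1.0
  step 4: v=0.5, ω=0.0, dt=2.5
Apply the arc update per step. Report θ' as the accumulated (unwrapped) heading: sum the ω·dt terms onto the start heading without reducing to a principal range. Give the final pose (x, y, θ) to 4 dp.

step 1: θ'=1.5000 (R=-1.0000) → pose (-4.9975, -0.9293, 1.5000)
step 2: θ'=0.0000 (R=-2.0000) → pose (-3.0025, 0.9293, 0.0000)
step 3: θ'=-2.0000 (R=-1.0000) → pose (-2.0932, -0.4869, -2.0000)
step 4: θ'=-2.0000 (straight) → pose (-2.6134, -1.6235, -2.0000)

(-2.6134, -1.6235, -2.0000)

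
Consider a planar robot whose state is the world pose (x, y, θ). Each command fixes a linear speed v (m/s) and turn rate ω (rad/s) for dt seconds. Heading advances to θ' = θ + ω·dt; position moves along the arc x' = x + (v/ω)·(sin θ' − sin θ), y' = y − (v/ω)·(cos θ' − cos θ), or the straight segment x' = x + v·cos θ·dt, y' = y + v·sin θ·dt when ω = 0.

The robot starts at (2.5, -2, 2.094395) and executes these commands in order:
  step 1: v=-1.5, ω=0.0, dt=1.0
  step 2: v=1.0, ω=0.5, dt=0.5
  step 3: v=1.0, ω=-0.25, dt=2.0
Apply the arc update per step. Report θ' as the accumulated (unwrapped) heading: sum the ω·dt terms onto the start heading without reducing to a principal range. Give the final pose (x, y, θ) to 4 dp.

step 1: θ'=2.0944 (straight) → pose (3.2500, -3.2990, 2.0944)
step 2: θ'=2.3444 (R=2.0000) → pose (2.9488, -2.9016, 2.3444)
step 3: θ'=1.8444 (R=-4.0000) → pose (1.9591, -1.1875, 1.8444)

(1.9591, -1.1875, 1.8444)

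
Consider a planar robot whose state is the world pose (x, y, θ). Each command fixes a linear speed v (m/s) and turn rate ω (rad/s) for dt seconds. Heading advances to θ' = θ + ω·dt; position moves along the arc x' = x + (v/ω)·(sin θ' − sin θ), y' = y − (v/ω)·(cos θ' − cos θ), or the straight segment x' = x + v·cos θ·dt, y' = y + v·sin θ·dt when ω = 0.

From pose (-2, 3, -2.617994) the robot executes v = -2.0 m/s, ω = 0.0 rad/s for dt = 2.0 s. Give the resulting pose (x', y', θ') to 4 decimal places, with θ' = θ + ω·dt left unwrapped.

(1.4641, 5.0000, -2.6180)

θ' = -2.6180 + 0.0·2.0 = -2.6180
ω = 0 → straight: x' = -2 + -2.0·cos(-2.6180)·2.0 = 1.4641
y' = 3 + -2.0·sin(-2.6180)·2.0 = 5.0000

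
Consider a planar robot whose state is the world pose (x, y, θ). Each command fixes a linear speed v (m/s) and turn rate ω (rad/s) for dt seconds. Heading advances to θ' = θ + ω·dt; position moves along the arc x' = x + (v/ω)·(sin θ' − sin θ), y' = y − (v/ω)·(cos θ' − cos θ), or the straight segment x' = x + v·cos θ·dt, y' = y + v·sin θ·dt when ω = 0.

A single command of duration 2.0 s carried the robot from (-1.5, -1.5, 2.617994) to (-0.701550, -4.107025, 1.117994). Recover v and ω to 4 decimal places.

v = -1.5000, ω = -0.7500

Δθ = 1.117994 − 2.617994 = -1.500000
ω = Δθ/dt = -1.500000/2.0 = -0.7500
R = −Δy/(cos θ' − cos θ) = 2.0000
v = R·ω = 2.0000·-0.7500 = -1.5000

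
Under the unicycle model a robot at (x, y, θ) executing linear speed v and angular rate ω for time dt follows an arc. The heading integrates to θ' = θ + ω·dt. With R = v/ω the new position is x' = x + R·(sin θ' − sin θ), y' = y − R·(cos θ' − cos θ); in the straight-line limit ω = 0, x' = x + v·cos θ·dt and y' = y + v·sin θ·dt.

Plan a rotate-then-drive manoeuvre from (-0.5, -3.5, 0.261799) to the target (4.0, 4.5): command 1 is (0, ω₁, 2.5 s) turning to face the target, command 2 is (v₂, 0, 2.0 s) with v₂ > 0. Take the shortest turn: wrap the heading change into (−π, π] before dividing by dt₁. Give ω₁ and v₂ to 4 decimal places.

ω₁ = 0.3186, v₂ = 4.5894

heading to target = atan2(4.5−-3.5, 4−-0.5) = 1.0584
Δθ = wrap(1.0584 − 0.2618) = 0.7966; ω₁ = Δθ/dt₁ = 0.3186
distance = √((4−-0.5)² + (4.5−-3.5)²) = 9.1788; v₂ = distance/dt₂ = 4.5894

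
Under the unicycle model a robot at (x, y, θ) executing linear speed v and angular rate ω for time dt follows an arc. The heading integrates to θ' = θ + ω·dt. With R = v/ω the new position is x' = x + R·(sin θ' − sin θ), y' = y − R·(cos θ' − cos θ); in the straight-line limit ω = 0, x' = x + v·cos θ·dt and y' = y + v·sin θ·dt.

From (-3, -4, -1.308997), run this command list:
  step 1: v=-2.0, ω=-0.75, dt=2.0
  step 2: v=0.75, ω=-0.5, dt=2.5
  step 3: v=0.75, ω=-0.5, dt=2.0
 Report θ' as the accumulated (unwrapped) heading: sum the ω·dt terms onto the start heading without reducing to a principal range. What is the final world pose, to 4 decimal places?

(-3.1954, 1.1381, -5.0590)

step 1: θ'=-2.8090 (R=2.6667) → pose (-1.2949, -0.7893, -2.8090)
step 2: θ'=-4.0590 (R=-1.5000) → pose (-2.9756, -0.2833, -4.0590)
step 3: θ'=-5.0590 (R=-1.5000) → pose (-3.1954, 1.1381, -5.0590)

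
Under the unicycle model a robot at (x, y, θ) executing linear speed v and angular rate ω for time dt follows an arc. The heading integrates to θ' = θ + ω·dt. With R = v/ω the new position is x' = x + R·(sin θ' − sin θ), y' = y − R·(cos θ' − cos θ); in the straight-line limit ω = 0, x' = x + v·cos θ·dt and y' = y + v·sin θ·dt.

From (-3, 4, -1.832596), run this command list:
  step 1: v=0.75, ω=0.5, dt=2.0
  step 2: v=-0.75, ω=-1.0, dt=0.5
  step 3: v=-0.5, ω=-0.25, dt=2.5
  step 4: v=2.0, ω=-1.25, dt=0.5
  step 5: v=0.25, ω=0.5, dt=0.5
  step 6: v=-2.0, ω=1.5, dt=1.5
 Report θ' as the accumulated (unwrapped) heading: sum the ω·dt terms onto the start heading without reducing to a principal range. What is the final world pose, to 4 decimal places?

step 1: θ'=-0.8326 (R=1.5000) → pose (-2.6606, 2.6023, -0.8326)
step 2: θ'=-1.3326 (R=0.7500) → pose (-2.8347, 2.9301, -1.3326)
step 3: θ'=-1.9576 (R=2.0000) → pose (-2.7434, 4.1564, -1.9576)
step 4: θ'=-2.5826 (R=-1.6000) → pose (-3.3767, 3.4036, -2.5826)
step 5: θ'=-2.3326 (R=0.5000) → pose (-3.4733, 3.3248, -2.3326)
step 6: θ'=-0.0826 (R=-1.3333) → pose (-4.3281, 5.5739, -0.0826)

(-4.3281, 5.5739, -0.0826)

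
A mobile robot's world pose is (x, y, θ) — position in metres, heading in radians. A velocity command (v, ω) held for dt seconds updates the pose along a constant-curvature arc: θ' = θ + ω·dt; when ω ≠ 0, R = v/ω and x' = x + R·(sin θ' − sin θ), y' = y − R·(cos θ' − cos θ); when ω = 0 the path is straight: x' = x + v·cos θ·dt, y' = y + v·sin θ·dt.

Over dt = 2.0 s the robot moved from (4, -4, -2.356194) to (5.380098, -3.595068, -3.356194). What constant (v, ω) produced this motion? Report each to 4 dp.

v = -0.7500, ω = -0.5000

Δθ = -3.356194 − -2.356194 = -1.000000
ω = Δθ/dt = -1.000000/2.0 = -0.5000
R = Δx/(sin θ' − sin θ) = 1.5000
v = R·ω = 1.5000·-0.5000 = -0.7500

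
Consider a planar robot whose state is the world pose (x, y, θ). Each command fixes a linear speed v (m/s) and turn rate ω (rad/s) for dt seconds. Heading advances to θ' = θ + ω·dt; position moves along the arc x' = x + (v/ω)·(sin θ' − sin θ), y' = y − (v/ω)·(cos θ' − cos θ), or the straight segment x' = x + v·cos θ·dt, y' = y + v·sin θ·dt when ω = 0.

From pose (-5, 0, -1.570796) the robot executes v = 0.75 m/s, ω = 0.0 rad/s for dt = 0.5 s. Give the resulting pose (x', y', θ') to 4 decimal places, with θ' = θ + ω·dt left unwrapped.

θ' = -1.5708 + 0.0·0.5 = -1.5708
ω = 0 → straight: x' = -5 + 0.75·cos(-1.5708)·0.5 = -5.0000
y' = 0 + 0.75·sin(-1.5708)·0.5 = -0.3750

(-5.0000, -0.3750, -1.5708)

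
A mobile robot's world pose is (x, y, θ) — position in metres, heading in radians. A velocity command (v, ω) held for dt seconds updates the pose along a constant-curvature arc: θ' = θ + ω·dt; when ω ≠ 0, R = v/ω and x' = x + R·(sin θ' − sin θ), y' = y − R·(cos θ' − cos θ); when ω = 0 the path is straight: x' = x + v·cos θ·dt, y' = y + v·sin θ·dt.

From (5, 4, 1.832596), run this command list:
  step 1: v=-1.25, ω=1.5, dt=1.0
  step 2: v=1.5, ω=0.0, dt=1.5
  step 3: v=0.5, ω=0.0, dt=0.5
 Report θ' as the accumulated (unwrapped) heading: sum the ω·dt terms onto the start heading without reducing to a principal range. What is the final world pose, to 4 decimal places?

step 1: θ'=3.3326 (R=-0.8333) → pose (5.9631, 3.3975, 3.3326)
step 2: θ'=3.3326 (straight) → pose (3.7541, 2.9704, 3.3326)
step 3: θ'=3.3326 (straight) → pose (3.5086, 2.9229, 3.3326)

(3.5086, 2.9229, 3.3326)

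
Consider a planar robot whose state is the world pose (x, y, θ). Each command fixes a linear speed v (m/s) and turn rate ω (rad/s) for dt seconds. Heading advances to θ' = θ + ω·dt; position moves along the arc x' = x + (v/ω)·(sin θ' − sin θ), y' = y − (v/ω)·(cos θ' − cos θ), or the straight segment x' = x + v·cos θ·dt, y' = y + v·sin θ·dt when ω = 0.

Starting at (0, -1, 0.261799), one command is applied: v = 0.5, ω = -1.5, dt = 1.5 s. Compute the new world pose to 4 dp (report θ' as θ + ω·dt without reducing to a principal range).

(0.3910, -1.4571, -1.9882)

θ' = 0.2618 + -1.5·1.5 = -1.9882
R = v/ω = 0.5/-1.5 = -0.3333
x' = 0 + -0.3333·(sin -1.9882 − sin 0.2618) = 0.3910
y' = -1 − -0.3333·(cos -1.9882 − cos 0.2618) = -1.4571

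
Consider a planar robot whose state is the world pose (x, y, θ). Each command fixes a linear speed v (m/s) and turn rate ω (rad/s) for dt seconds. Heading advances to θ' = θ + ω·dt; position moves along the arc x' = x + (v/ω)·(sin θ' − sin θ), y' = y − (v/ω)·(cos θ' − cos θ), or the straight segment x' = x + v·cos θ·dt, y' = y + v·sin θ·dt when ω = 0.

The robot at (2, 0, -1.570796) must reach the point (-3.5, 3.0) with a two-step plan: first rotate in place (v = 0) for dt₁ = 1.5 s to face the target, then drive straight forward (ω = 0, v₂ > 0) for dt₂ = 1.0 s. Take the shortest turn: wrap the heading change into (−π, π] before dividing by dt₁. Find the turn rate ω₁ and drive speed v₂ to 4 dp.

heading to target = atan2(3−0, -3.5−2) = 2.6422
Δθ = wrap(2.6422 − -1.5708) = -2.0701; ω₁ = Δθ/dt₁ = -1.3801
distance = √((-3.5−2)² + (3−0)²) = 6.2650; v₂ = distance/dt₂ = 6.2650

ω₁ = -1.3801, v₂ = 6.2650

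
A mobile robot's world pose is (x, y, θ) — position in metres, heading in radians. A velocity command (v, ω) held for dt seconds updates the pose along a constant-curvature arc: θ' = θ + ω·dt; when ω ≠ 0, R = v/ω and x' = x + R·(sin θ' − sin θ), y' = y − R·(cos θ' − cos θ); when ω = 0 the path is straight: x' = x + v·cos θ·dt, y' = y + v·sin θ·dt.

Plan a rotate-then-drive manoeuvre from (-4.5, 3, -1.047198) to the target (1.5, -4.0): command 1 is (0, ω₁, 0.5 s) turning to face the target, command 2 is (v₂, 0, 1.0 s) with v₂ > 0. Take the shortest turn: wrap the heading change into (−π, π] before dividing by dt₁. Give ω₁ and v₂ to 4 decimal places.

heading to target = atan2(-4−3, 1.5−-4.5) = -0.8622
Δθ = wrap(-0.8622 − -1.0472) = 0.1850; ω₁ = Δθ/dt₁ = 0.3701
distance = √((1.5−-4.5)² + (-4−3)²) = 9.2195; v₂ = distance/dt₂ = 9.2195

ω₁ = 0.3701, v₂ = 9.2195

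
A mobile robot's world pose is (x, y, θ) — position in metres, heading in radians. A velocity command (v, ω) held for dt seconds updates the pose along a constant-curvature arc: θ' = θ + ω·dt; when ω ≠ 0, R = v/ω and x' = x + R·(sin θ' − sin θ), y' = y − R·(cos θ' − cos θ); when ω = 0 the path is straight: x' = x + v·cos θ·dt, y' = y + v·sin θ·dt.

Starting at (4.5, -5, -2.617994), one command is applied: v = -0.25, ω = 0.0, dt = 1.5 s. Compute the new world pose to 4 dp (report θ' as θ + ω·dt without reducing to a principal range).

(4.8248, -4.8125, -2.6180)

θ' = -2.6180 + 0.0·1.5 = -2.6180
ω = 0 → straight: x' = 4.5 + -0.25·cos(-2.6180)·1.5 = 4.8248
y' = -5 + -0.25·sin(-2.6180)·1.5 = -4.8125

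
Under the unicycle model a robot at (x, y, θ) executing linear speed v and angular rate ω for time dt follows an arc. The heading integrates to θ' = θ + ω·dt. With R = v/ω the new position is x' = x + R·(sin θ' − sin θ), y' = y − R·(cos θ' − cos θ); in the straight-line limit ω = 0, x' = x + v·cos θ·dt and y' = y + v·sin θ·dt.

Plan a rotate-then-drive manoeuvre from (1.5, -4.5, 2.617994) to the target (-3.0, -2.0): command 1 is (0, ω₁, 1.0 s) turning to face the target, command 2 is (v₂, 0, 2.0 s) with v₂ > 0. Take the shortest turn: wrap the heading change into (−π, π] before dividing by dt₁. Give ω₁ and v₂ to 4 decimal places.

ω₁ = 0.0165, v₂ = 2.5739

heading to target = atan2(-2−-4.5, -3−1.5) = 2.6345
Δθ = wrap(2.6345 − 2.6180) = 0.0165; ω₁ = Δθ/dt₁ = 0.0165
distance = √((-3−1.5)² + (-2−-4.5)²) = 5.1478; v₂ = distance/dt₂ = 2.5739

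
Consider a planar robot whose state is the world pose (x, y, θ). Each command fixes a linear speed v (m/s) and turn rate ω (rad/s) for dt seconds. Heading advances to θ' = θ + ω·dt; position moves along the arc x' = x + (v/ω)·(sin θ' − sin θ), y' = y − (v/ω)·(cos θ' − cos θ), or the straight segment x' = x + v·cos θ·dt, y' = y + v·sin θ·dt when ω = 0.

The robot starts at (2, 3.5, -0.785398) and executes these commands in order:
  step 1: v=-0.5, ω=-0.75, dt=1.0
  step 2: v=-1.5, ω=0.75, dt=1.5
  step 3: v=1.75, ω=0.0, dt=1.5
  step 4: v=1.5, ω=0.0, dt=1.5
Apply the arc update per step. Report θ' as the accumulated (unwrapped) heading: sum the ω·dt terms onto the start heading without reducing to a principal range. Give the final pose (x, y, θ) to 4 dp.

(5.0745, 3.7660, -0.4104)

step 1: θ'=-1.5354 (R=0.6667) → pose (1.8052, 3.9478, -1.5354)
step 2: θ'=-0.4104 (R=-2.0000) → pose (0.6044, 5.7110, -0.4104)
step 3: θ'=-0.4104 (straight) → pose (3.0114, 4.6636, -0.4104)
step 4: θ'=-0.4104 (straight) → pose (5.0745, 3.7660, -0.4104)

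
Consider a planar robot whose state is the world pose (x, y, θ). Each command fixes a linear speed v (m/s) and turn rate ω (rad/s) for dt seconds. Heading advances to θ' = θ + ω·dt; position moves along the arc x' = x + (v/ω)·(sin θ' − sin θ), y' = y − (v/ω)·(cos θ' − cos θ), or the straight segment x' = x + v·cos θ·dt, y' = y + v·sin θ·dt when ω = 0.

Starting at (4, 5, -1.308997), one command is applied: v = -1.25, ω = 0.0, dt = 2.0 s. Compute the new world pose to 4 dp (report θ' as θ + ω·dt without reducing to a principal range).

θ' = -1.3090 + 0.0·2.0 = -1.3090
ω = 0 → straight: x' = 4 + -1.25·cos(-1.3090)·2.0 = 3.3530
y' = 5 + -1.25·sin(-1.3090)·2.0 = 7.4148

(3.3530, 7.4148, -1.3090)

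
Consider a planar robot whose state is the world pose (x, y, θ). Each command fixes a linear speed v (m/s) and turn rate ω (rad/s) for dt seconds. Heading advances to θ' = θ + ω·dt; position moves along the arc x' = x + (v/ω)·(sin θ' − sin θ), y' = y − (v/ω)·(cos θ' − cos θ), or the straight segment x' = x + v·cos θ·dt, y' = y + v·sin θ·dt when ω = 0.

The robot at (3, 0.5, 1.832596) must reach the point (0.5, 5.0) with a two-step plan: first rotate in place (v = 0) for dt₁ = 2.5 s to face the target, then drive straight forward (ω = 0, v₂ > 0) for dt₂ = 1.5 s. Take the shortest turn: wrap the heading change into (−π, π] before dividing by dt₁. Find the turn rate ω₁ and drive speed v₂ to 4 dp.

ω₁ = 0.0981, v₂ = 3.4319

heading to target = atan2(5−0.5, 0.5−3) = 2.0779
Δθ = wrap(2.0779 − 1.8326) = 0.2453; ω₁ = Δθ/dt₁ = 0.0981
distance = √((0.5−3)² + (5−0.5)²) = 5.1478; v₂ = distance/dt₂ = 3.4319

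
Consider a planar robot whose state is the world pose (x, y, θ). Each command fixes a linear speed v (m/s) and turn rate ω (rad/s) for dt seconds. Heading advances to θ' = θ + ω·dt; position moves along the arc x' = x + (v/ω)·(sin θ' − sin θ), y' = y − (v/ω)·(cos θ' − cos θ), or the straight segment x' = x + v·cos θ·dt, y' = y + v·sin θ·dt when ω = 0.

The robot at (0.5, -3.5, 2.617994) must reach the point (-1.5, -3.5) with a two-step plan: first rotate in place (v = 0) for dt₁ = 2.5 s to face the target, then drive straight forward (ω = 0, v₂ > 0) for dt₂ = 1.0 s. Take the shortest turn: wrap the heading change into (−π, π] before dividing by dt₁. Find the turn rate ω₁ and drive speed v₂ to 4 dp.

heading to target = atan2(-3.5−-3.5, -1.5−0.5) = 3.1416
Δθ = wrap(3.1416 − 2.6180) = 0.5236; ω₁ = Δθ/dt₁ = 0.2094
distance = √((-1.5−0.5)² + (-3.5−-3.5)²) = 2.0000; v₂ = distance/dt₂ = 2.0000

ω₁ = 0.2094, v₂ = 2.0000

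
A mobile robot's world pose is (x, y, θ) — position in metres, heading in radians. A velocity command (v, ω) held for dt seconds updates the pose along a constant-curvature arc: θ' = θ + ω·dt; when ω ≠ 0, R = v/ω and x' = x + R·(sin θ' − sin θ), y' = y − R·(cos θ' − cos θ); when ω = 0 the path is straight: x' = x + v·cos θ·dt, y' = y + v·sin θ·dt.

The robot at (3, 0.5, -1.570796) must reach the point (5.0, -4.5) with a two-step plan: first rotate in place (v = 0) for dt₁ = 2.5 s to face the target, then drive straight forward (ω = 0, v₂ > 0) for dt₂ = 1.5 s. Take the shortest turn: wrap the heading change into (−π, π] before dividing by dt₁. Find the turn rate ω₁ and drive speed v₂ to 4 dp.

heading to target = atan2(-4.5−0.5, 5−3) = -1.1903
Δθ = wrap(-1.1903 − -1.5708) = 0.3805; ω₁ = Δθ/dt₁ = 0.1522
distance = √((5−3)² + (-4.5−0.5)²) = 5.3852; v₂ = distance/dt₂ = 3.5901

ω₁ = 0.1522, v₂ = 3.5901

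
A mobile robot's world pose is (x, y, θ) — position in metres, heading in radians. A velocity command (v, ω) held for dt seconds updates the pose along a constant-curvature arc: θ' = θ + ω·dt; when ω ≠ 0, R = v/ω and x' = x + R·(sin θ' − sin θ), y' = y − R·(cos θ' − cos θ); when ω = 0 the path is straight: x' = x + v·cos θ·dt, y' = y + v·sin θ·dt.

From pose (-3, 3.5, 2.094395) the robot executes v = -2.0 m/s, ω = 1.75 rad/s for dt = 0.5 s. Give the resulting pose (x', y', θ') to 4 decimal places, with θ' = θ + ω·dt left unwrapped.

(-2.2061, 2.9455, 2.9694)

θ' = 2.0944 + 1.75·0.5 = 2.9694
R = v/ω = -2.0/1.75 = -1.1429
x' = -3 + -1.1429·(sin 2.9694 − sin 2.0944) = -2.2061
y' = 3.5 − -1.1429·(cos 2.9694 − cos 2.0944) = 2.9455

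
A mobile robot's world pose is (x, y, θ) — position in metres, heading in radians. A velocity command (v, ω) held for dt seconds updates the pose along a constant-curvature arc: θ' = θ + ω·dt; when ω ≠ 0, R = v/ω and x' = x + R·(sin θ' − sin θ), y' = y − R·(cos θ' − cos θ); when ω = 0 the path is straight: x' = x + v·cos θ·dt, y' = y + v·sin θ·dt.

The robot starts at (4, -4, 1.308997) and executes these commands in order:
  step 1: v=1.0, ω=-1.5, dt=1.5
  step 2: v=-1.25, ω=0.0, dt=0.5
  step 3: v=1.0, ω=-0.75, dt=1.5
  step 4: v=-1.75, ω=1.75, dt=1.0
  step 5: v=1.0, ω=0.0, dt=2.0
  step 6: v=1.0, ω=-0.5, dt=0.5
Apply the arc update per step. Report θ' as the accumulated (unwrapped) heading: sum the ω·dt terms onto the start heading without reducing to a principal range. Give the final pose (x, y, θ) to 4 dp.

step 1: θ'=-0.9410 (R=-0.6667) → pose (5.1827, -3.7799, -0.9410)
step 2: θ'=-0.9410 (straight) → pose (4.8146, -3.2748, -0.9410)
step 3: θ'=-2.0660 (R=-1.3333) → pose (4.9102, -4.6937, -2.0660)
step 4: θ'=-0.3160 (R=-1.0000) → pose (4.3411, -3.2680, -0.3160)
step 5: θ'=-0.3160 (straight) → pose (6.2421, -3.8896, -0.3160)
step 6: θ'=-0.5660 (R=-2.0000) → pose (6.6931, -4.1024, -0.5660)

(6.6931, -4.1024, -0.5660)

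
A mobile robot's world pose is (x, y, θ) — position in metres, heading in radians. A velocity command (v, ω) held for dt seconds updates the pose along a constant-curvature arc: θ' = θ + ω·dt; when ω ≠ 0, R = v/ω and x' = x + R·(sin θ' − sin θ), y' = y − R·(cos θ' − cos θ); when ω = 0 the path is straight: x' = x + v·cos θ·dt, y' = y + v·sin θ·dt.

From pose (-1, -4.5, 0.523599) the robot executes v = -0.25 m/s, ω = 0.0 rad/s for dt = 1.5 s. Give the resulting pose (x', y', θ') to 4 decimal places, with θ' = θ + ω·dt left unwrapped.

(-1.3248, -4.6875, 0.5236)

θ' = 0.5236 + 0.0·1.5 = 0.5236
ω = 0 → straight: x' = -1 + -0.25·cos(0.5236)·1.5 = -1.3248
y' = -4.5 + -0.25·sin(0.5236)·1.5 = -4.6875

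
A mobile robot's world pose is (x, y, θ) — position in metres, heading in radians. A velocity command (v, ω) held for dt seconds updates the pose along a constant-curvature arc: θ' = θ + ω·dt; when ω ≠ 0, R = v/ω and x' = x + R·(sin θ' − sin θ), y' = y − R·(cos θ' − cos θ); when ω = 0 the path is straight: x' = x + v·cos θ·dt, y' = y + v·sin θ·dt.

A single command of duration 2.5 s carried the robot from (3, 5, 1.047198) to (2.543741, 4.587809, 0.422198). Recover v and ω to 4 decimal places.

Δθ = 0.422198 − 1.047198 = -0.625000
ω = Δθ/dt = -0.625000/2.5 = -0.2500
R = Δx/(sin θ' − sin θ) = 1.0000
v = R·ω = 1.0000·-0.2500 = -0.2500

v = -0.2500, ω = -0.2500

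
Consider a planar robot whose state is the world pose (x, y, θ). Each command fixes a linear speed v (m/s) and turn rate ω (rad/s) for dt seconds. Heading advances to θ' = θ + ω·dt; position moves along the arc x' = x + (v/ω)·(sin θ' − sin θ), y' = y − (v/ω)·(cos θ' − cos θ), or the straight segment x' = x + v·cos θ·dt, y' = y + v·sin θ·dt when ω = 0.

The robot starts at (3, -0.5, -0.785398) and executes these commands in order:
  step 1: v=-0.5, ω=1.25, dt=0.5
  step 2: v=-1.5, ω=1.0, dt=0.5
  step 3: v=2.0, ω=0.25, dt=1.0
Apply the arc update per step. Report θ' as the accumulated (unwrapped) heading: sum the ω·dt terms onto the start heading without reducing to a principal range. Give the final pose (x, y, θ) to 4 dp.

(3.8252, 0.4394, 0.5896)

step 1: θ'=-0.1604 (R=-0.4000) → pose (2.7810, -0.3880, -0.1604)
step 2: θ'=0.3396 (R=-1.5000) → pose (2.0418, -0.4544, 0.3396)
step 3: θ'=0.5896 (R=8.0000) → pose (3.8252, 0.4394, 0.5896)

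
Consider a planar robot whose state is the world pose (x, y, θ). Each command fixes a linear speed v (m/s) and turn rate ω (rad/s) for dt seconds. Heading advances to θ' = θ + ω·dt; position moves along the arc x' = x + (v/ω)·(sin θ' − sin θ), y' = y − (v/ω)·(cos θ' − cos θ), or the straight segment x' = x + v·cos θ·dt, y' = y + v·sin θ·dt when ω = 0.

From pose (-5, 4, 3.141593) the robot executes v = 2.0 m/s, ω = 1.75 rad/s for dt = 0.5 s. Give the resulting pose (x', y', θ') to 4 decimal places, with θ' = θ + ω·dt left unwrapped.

θ' = 3.1416 + 1.75·0.5 = 4.0166
R = v/ω = 2.0/1.75 = 1.1429
x' = -5 + 1.1429·(sin 4.0166 − sin 3.1416) = -5.8772
y' = 4 − 1.1429·(cos 4.0166 − cos 3.1416) = 3.5897

(-5.8772, 3.5897, 4.0166)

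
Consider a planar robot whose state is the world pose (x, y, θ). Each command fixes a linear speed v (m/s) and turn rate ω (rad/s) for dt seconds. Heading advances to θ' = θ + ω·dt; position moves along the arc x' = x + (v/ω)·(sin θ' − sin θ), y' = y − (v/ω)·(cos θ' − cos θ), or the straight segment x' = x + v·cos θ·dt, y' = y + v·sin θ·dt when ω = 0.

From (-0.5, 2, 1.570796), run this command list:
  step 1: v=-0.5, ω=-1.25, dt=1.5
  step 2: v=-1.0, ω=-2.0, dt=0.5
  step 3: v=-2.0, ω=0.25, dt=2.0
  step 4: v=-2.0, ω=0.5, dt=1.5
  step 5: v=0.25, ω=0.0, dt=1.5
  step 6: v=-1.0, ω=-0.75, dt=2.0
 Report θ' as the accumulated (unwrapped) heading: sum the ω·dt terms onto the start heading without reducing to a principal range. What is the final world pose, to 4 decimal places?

step 1: θ'=-0.3042 (R=0.4000) → pose (-1.0198, 1.6184, -0.3042)
step 2: θ'=-1.3042 (R=0.5000) → pose (-1.3524, 1.9637, -1.3042)
step 3: θ'=-0.8042 (R=-8.0000) → pose (-3.3075, 5.4056, -0.8042)
step 4: θ'=-0.0542 (R=-4.0000) → pose (-5.9720, 6.6250, -0.0542)
step 5: θ'=-0.0542 (straight) → pose (-5.5975, 6.6047, -0.0542)
step 6: θ'=-1.5542 (R=1.3333) → pose (-6.8584, 7.9139, -1.5542)

(-6.8584, 7.9139, -1.5542)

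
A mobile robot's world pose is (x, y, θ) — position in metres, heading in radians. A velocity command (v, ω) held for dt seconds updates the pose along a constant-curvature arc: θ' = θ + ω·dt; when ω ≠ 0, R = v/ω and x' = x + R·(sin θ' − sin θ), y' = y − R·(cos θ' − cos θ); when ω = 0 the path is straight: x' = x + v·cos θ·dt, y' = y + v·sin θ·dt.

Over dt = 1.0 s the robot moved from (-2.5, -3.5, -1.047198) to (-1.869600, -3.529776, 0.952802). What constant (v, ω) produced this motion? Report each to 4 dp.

Δθ = 0.952802 − -1.047198 = 2.000000
ω = Δθ/dt = 2.000000/1.0 = 2.0000
R = Δx/(sin θ' − sin θ) = 0.3750
v = R·ω = 0.3750·2.0000 = 0.7500

v = 0.7500, ω = 2.0000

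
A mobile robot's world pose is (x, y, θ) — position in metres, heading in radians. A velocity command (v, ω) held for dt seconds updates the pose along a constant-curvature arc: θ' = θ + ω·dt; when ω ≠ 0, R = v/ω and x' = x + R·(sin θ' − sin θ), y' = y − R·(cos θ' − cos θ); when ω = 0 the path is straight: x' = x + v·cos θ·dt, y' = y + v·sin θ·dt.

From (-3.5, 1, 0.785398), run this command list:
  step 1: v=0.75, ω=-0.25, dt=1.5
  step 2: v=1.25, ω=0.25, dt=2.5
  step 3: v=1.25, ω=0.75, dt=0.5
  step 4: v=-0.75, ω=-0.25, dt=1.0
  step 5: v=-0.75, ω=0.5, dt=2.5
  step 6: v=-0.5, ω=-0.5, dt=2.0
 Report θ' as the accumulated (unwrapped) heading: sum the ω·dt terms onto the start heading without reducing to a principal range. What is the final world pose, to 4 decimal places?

step 1: θ'=0.4104 (R=-3.0000) → pose (-2.5756, 1.6296, 0.4104)
step 2: θ'=1.0354 (R=5.0000) → pose (-0.2701, 3.6635, 1.0354)
step 3: θ'=1.4104 (R=1.6667) → pose (-0.0583, 4.2476, 1.4104)
step 4: θ'=1.1604 (R=3.0000) → pose (-0.2689, 3.5298, 1.1604)
step 5: θ'=2.4104 (R=-1.5000) → pose (0.1049, 1.8148, 2.4104)
step 6: θ'=1.4104 (R=1.0000) → pose (0.4243, 0.9107, 1.4104)

(0.4243, 0.9107, 1.4104)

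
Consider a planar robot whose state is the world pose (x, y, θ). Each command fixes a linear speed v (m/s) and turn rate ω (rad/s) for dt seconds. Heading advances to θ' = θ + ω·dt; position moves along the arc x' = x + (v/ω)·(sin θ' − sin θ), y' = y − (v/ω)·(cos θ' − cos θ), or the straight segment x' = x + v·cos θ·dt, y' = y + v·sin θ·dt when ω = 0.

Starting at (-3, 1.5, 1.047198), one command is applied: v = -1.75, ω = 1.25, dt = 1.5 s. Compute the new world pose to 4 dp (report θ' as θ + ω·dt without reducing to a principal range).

(-2.0923, -0.5664, 2.9222)

θ' = 1.0472 + 1.25·1.5 = 2.9222
R = v/ω = -1.75/1.25 = -1.4000
x' = -3 + -1.4000·(sin 2.9222 − sin 1.0472) = -2.0923
y' = 1.5 − -1.4000·(cos 2.9222 − cos 1.0472) = -0.5664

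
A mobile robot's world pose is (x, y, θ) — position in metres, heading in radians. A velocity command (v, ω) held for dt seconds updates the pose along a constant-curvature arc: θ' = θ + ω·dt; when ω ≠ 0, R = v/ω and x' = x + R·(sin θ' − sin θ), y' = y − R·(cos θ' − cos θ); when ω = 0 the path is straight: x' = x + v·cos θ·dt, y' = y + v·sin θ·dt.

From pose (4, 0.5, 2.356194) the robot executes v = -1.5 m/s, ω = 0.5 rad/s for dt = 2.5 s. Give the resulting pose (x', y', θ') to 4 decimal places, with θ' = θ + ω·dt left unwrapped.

θ' = 2.3562 + 0.5·2.5 = 3.6062
R = v/ω = -1.5/0.5 = -3.0000
x' = 4 + -3.0000·(sin 3.6062 − sin 2.3562) = 7.4655
y' = 0.5 − -3.0000·(cos 3.6062 − cos 2.3562) = -0.0607

(7.4655, -0.0607, 3.6062)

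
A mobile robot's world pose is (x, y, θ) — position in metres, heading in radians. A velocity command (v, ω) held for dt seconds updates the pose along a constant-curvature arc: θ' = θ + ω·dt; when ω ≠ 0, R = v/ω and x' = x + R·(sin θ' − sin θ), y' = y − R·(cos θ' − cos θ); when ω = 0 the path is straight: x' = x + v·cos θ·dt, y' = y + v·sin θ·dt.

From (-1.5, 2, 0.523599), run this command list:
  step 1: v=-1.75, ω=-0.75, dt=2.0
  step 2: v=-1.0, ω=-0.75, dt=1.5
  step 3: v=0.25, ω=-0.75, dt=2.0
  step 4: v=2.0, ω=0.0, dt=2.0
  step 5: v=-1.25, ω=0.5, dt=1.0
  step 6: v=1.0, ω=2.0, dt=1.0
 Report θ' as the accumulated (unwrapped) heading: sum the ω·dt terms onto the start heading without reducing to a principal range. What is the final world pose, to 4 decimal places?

step 1: θ'=-0.9764 (R=2.3333) → pose (-4.5998, 2.7140, -0.9764)
step 2: θ'=-2.1014 (R=1.3333) → pose (-4.6452, 4.1355, -2.1014)
step 3: θ'=-3.6014 (R=-0.3333) → pose (-5.0806, 4.0054, -3.6014)
step 4: θ'=-3.6014 (straight) → pose (-8.6651, 5.7805, -3.6014)
step 5: θ'=-3.1014 (R=-2.5000) → pose (-7.4552, 5.5229, -3.1014)
step 6: θ'=-1.1014 (R=0.5000) → pose (-7.8811, 4.7971, -1.1014)

(-7.8811, 4.7971, -1.1014)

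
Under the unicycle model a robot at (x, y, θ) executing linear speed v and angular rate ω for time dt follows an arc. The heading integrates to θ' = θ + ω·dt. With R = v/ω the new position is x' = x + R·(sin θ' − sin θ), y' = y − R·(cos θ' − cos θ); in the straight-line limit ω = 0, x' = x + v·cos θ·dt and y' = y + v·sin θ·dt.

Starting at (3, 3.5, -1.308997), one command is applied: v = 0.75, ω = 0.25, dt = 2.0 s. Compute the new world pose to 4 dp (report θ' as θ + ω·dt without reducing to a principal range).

θ' = -1.3090 + 0.25·2.0 = -0.8090
R = v/ω = 0.75/0.25 = 3.0000
x' = 3 + 3.0000·(sin -0.8090 − sin -1.3090) = 3.7270
y' = 3.5 − 3.0000·(cos -0.8090 − cos -1.3090) = 2.2058

(3.7270, 2.2058, -0.8090)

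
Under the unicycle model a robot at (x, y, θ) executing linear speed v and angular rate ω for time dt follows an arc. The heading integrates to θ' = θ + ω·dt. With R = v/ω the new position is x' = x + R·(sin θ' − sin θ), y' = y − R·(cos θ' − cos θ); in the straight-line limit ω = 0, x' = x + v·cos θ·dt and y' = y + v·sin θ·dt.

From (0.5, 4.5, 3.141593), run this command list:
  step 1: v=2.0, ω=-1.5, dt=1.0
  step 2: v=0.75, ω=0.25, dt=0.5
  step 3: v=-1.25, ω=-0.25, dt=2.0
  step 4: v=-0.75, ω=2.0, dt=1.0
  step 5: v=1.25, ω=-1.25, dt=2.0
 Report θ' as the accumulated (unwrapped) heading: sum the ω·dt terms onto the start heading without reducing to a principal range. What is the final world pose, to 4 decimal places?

(-1.4277, 4.8681, 0.7666)

step 1: θ'=1.6416 (R=-1.3333) → pose (-0.8300, 5.7390, 1.6416)
step 2: θ'=1.7666 (R=3.0000) → pose (-0.8798, 6.1104, 1.7666)
step 3: θ'=1.2666 (R=5.0000) → pose (-1.0138, 3.6400, 1.2666)
step 4: θ'=3.2666 (R=-0.3750) → pose (-0.6093, 3.1556, 3.2666)
step 5: θ'=0.7666 (R=-1.0000) → pose (-1.4277, 4.8681, 0.7666)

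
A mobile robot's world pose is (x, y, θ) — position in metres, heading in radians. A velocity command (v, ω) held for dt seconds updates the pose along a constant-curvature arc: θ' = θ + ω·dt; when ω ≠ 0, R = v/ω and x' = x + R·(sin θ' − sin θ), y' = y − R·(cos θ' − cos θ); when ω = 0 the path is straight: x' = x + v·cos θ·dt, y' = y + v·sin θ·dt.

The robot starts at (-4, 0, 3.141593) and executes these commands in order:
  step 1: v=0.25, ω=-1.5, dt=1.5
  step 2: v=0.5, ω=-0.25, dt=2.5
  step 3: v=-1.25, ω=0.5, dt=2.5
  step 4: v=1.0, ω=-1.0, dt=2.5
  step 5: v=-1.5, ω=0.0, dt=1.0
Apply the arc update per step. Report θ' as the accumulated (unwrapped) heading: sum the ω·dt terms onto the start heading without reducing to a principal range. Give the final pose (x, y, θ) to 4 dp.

step 1: θ'=0.8916 (R=-0.1667) → pose (-4.1297, 0.2714, 0.8916)
step 2: θ'=0.2666 (R=-2.0000) → pose (-3.1004, 0.9444, 0.2666)
step 3: θ'=1.5166 (R=-2.5000) → pose (-4.9381, -1.3319, 1.5166)
step 4: θ'=-0.9834 (R=-1.0000) → pose (-3.1072, -0.8319, -0.9834)
step 5: θ'=-0.9834 (straight) → pose (-3.9385, 0.4167, -0.9834)

(-3.9385, 0.4167, -0.9834)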